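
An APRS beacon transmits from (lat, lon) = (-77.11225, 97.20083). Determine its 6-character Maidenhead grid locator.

NB82ov

Shift to the Maidenhead origin (180°W, 90°S): lon 277.2008, lat 12.8877.
Field (20°×10°, letters A–R): 277.2008/20 → 13 → N, 12.8877/10 → 1 → B; chars NB.
Square (2°×1°, digits 0–9): 17.2008/2 → 8, 2.8877/1 → 2; chars 82.
Subsquare (5′×2.5′, letters a–x): 1.2008/0.0833333 → 14 → o, 0.8877/0.0416667 → 21 → v; chars ov.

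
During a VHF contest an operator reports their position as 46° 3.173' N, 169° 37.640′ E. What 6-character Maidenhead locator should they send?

Add 180° to longitude and 90° to latitude: 349.6273, 136.0529.
Field (20°×10°, letters A–R): lon ⌊349.6273/20⌋ = 17 → R; lat ⌊136.0529/10⌋ = 13 → N.
Square (2°×1°, digits 0–9): lon ⌊9.6273/2⌋ = 4; lat ⌊6.0529/1⌋ = 6.
Subsquare (5′×2.5′, letters a–x): lon ⌊1.6273/0.0833333⌋ = 19 → t; lat ⌊0.0529/0.0416667⌋ = 1 → b.

RN46tb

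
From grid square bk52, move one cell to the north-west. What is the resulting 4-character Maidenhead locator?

Longitude square 5; −1 → 4.
Latitude square 2; +1 → 3.

BK43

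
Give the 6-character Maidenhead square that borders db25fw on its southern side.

DB25fv

Latitude subsquare w = 22; −1 → 21 = v.
The longitude characters are unchanged.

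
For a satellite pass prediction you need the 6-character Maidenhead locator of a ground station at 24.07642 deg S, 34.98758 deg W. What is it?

HG25mw

Offset from 180°W / 90°S: lon 145.0124°, lat 65.9236°.
Field: lon ⌊145.0124/20⌋ = 7 → H; lat ⌊65.9236/10⌋ = 6 → G.
Square: lon ⌊5.0124/2⌋ = 2; lat ⌊5.9236/1⌋ = 5.
Subsquare: lon ⌊1.0124/0.0833333⌋ = 12 → m; lat ⌊0.9236/0.0416667⌋ = 22 → w.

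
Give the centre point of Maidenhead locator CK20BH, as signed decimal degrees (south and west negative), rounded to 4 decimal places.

10.3125, -135.8750

Field C=2, K=10: +2·20° lon, +10·10° lat → SW at lon -140°, lat 10°.
Square 2, 0: +2·2° lon, +0·1° lat → SW at lon -136°, lat 10°.
Subsquare b=1, h=7: +1·0.0833333° lon, +7·0.0416667° lat → SW at lon -135.917°, lat 10.2917°.
Cell spans 0.0833333° lon × 0.0416667° lat. Centre is SW corner plus half of each.
latitude 10.3125, longitude -135.8750.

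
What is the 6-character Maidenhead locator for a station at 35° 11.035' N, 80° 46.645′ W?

EM95oe

Offset from 180°W / 90°S: lon 99.2226°, lat 125.1839°.
Field: lon ⌊99.2226/20⌋ = 4 → E; lat ⌊125.1839/10⌋ = 12 → M.
Square: lon ⌊19.2226/2⌋ = 9; lat ⌊5.1839/1⌋ = 5.
Subsquare: lon ⌊1.2226/0.0833333⌋ = 14 → o; lat ⌊0.1839/0.0416667⌋ = 4 → e.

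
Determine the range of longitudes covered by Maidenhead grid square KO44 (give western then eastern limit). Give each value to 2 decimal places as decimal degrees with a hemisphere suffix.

28.00° E, 30.00° E

Field K=10, O=14: +10·20° lon, +14·10° lat → SW at lon 20°, lat 50°.
Square 4, 4: +4·2° lon, +4·1° lat → SW at lon 28°, lat 54°.
Cell spans 2° lon × 1° lat.
west 28.00° E, east 30.00° E.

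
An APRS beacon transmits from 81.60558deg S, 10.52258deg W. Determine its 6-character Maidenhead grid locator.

Add 180° to longitude and 90° to latitude: 169.4774, 8.3944.
Field: 169.4774/20 → 8 → I, 8.3944/10 → 0 → A; chars IA.
Square: 9.4774/2 → 4, 8.3944/1 → 8; chars 48.
Subsquare: 1.4774/0.0833333 → 17 → r, 0.3944/0.0416667 → 9 → j; chars rj.

IA48rj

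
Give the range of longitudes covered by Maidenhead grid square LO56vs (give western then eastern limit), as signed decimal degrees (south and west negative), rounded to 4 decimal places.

Field L=11, O=14: +11·20° lon, +14·10° lat → SW at lon 40°, lat 50°.
Square 5, 6: +5·2° lon, +6·1° lat → SW at lon 50°, lat 56°.
Subsquare v=21, s=18: +21·0.0833333° lon, +18·0.0416667° lat → SW at lon 51.75°, lat 56.75°.
Cell spans 0.0833333° lon × 0.0416667° lat.
west 51.7500, east 51.8333.

51.7500, 51.8333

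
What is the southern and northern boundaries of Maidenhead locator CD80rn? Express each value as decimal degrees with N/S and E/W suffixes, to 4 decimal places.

59.4583° S, 59.4167° S

Field C=2, D=3: +2·20° lon, +3·10° lat → SW at lon -140°, lat -60°.
Square 8, 0: +8·2° lon, +0·1° lat → SW at lon -124°, lat -60°.
Subsquare r=17, n=13: +17·0.0833333° lon, +13·0.0416667° lat → SW at lon -122.583°, lat -59.4583°.
Cell spans 0.0833333° lon × 0.0416667° lat.
south 59.4583° S, north 59.4167° S.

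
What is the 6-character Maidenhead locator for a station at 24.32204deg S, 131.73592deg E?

PG55uq

Add 180° to longitude and 90° to latitude: 311.7359, 65.6780.
Field: lon ⌊311.7359/20⌋ = 15 → P; lat ⌊65.6780/10⌋ = 6 → G.
Square: lon ⌊11.7359/2⌋ = 5; lat ⌊5.6780/1⌋ = 5.
Subsquare: lon ⌊1.7359/0.0833333⌋ = 20 → u; lat ⌊0.6780/0.0416667⌋ = 16 → q.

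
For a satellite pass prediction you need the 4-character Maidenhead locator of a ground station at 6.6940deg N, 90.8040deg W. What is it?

Add 180° to longitude and 90° to latitude: 89.20, 96.69.
Field: lon ⌊89.20/20⌋ = 4 → E; lat ⌊96.69/10⌋ = 9 → J.
Square: lon ⌊9.20/2⌋ = 4; lat ⌊6.69/1⌋ = 6.

EJ46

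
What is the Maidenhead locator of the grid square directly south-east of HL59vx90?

Longitude extended square 9; +1 → 10, wraps to 0, carry into subsquare.
Longitude subsquare v = 21; +1 → 22 = w.
Latitude extended square 0; −1 → -1, wraps to 9, carry into subsquare.
Latitude subsquare x = 23; −1 → 22 = w.

HL59ww09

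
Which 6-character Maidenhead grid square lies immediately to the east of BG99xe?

CG09ae

Longitude subsquare x = 23; +1 → 24, wraps to 0 = a, carry into square.
Longitude square 9; +1 → 10, wraps to 0, carry into field.
Longitude field B = 1; +1 → 2 = C.
The latitude characters are unchanged.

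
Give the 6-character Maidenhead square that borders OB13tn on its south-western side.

Longitude subsquare t = 19; −1 → 18 = s.
Latitude subsquare n = 13; −1 → 12 = m.

OB13sm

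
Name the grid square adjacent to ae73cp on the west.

AE73bp

Longitude subsquare c = 2; −1 → 1 = b.
The latitude characters are unchanged.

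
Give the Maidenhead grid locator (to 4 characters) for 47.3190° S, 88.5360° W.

EE52

Add 180° to longitude and 90° to latitude: 91.46, 42.68.
Field: 91.46/20 → 4 → E, 42.68/10 → 4 → E; chars EE.
Square: 11.46/2 → 5, 2.68/1 → 2; chars 52.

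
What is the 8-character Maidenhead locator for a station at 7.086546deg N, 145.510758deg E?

QJ27sc10

Offset from 180°W / 90°S: lon 325.51076°, lat 97.08655°.
Field: 325.51076/20 → 16 → Q, 97.08655/10 → 9 → J; chars QJ.
Square: 5.51076/2 → 2, 7.08655/1 → 7; chars 27.
Subsquare: 1.51076/0.0833333 → 18 → s, 0.08655/0.0416667 → 2 → c; chars sc.
Extended square: 0.01076/0.00833333 → 1, 0.00321/0.00416667 → 0; chars 10.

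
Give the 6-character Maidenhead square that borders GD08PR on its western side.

GD08or

Longitude subsquare p = 15; −1 → 14 = o.
The latitude characters are unchanged.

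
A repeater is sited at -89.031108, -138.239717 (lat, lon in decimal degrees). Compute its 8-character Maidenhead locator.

CA00vx12

Add 180° to longitude and 90° to latitude: 41.76028, 0.96889.
Field: 41.76028/20 → 2 → C, 0.96889/10 → 0 → A; chars CA.
Square: 1.76028/2 → 0, 0.96889/1 → 0; chars 00.
Subsquare: 1.76028/0.0833333 → 21 → v, 0.96889/0.0416667 → 23 → x; chars vx.
Extended square: 0.01028/0.00833333 → 1, 0.01056/0.00416667 → 2; chars 12.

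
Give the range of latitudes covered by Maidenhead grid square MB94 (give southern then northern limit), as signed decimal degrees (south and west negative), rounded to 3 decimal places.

-76.000, -75.000

Field M=12, B=1: +12·20° lon, +1·10° lat → SW at lon 60°, lat -80°.
Square 9, 4: +9·2° lon, +4·1° lat → SW at lon 78°, lat -76°.
Cell spans 2° lon × 1° lat.
south -76.000, north -75.000.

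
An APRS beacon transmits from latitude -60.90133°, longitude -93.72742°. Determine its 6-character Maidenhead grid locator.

EC39dc

Offset from 180°W / 90°S: lon 86.2726°, lat 29.0987°.
Field (20°×10°, letters A–R): lon ⌊86.2726/20⌋ = 4 → E; lat ⌊29.0987/10⌋ = 2 → C.
Square (2°×1°, digits 0–9): lon ⌊6.2726/2⌋ = 3; lat ⌊9.0987/1⌋ = 9.
Subsquare (5′×2.5′, letters a–x): lon ⌊0.2726/0.0833333⌋ = 3 → d; lat ⌊0.0987/0.0416667⌋ = 2 → c.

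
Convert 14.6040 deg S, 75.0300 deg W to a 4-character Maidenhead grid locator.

Shift to the Maidenhead origin (180°W, 90°S): lon 104.97, lat 75.40.
Field (20°×10°, letters A–R): lon ⌊104.97/20⌋ = 5 → F; lat ⌊75.40/10⌋ = 7 → H.
Square (2°×1°, digits 0–9): lon ⌊4.97/2⌋ = 2; lat ⌊5.40/1⌋ = 5.

FH25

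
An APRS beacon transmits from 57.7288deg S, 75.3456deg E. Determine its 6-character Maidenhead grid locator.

MD72qg

Add 180° to longitude and 90° to latitude: 255.3456, 32.2712.
Field: 255.3456/20 → 12 → M, 32.2712/10 → 3 → D; chars MD.
Square: 15.3456/2 → 7, 2.2712/1 → 2; chars 72.
Subsquare: 1.3456/0.0833333 → 16 → q, 0.2712/0.0416667 → 6 → g; chars qg.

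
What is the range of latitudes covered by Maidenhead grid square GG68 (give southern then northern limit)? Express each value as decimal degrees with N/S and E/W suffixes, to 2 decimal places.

Field G=6, G=6: +6·20° lon, +6·10° lat → SW at lon -60°, lat -30°.
Square 6, 8: +6·2° lon, +8·1° lat → SW at lon -48°, lat -22°.
Cell spans 2° lon × 1° lat.
south 22.00° S, north 21.00° S.

22.00° S, 21.00° S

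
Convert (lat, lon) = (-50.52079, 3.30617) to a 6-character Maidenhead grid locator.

JD19pl

Add 180° to longitude and 90° to latitude: 183.3062, 39.4792.
Field: lon ⌊183.3062/20⌋ = 9 → J; lat ⌊39.4792/10⌋ = 3 → D.
Square: lon ⌊3.3062/2⌋ = 1; lat ⌊9.4792/1⌋ = 9.
Subsquare: lon ⌊1.3062/0.0833333⌋ = 15 → p; lat ⌊0.4792/0.0416667⌋ = 11 → l.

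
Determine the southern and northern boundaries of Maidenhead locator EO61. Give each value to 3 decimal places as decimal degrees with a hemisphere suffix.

51.000° N, 52.000° N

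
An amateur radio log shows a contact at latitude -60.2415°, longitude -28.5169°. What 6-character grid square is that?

HC59rs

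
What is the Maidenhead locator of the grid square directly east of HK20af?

HK20bf

Longitude subsquare a = 0; +1 → 1 = b.
The latitude characters are unchanged.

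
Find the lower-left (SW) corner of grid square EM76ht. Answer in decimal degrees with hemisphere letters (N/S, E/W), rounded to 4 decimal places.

36.7917° N, 85.4167° W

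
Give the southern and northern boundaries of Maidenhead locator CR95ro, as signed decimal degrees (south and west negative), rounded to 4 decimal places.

85.5833, 85.6250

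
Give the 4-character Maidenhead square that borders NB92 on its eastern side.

Longitude square 9; +1 → 10, wraps to 0, carry into field.
Longitude field N = 13; +1 → 14 = O.
The latitude characters are unchanged.

OB02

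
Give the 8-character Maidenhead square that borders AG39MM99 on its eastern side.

Longitude extended square 9; +1 → 10, wraps to 0, carry into subsquare.
Longitude subsquare m = 12; +1 → 13 = n.
The latitude characters are unchanged.

AG39nm09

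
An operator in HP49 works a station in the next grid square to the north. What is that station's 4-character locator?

Latitude square 9; +1 → 10, wraps to 0, carry into field.
Latitude field P = 15; +1 → 16 = Q.
The longitude characters are unchanged.

HQ40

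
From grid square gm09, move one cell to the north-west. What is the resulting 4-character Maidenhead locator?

FN90

Longitude square 0; −1 → -1, wraps to 9, carry into field.
Longitude field G = 6; −1 → 5 = F.
Latitude square 9; +1 → 10, wraps to 0, carry into field.
Latitude field M = 12; +1 → 13 = N.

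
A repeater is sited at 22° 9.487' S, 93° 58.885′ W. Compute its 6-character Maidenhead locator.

Add 180° to longitude and 90° to latitude: 86.0186, 67.8419.
Field: lon ⌊86.0186/20⌋ = 4 → E; lat ⌊67.8419/10⌋ = 6 → G.
Square: lon ⌊6.0186/2⌋ = 3; lat ⌊7.8419/1⌋ = 7.
Subsquare: lon ⌊0.0186/0.0833333⌋ = 0 → a; lat ⌊0.8419/0.0416667⌋ = 20 → u.

EG37au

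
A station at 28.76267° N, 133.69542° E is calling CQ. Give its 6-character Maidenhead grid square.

PL68us

Add 180° to longitude and 90° to latitude: 313.6954, 118.7627.
Field: 313.6954/20 → 15 → P, 118.7627/10 → 11 → L; chars PL.
Square: 13.6954/2 → 6, 8.7627/1 → 8; chars 68.
Subsquare: 1.6954/0.0833333 → 20 → u, 0.7627/0.0416667 → 18 → s; chars us.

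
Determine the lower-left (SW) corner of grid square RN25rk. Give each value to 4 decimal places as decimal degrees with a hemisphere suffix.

Field R=17, N=13: +17·20° lon, +13·10° lat → SW at lon 160°, lat 40°.
Square 2, 5: +2·2° lon, +5·1° lat → SW at lon 164°, lat 45°.
Subsquare r=17, k=10: +17·0.0833333° lon, +10·0.0416667° lat → SW at lon 165.417°, lat 45.4167°.
latitude 45.4167° N, longitude 165.4167° E.

45.4167° N, 165.4167° E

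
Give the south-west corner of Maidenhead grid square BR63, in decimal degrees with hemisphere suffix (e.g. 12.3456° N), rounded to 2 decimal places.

83.00° N, 148.00° W

Field B=1, R=17: +1·20° lon, +17·10° lat → SW at lon -160°, lat 80°.
Square 6, 3: +6·2° lon, +3·1° lat → SW at lon -148°, lat 83°.
latitude 83.00° N, longitude 148.00° W.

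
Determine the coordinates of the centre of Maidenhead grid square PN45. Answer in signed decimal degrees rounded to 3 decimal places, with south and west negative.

Field P=15, N=13: +15·20° lon, +13·10° lat → SW at lon 120°, lat 40°.
Square 4, 5: +4·2° lon, +5·1° lat → SW at lon 128°, lat 45°.
Cell spans 2° lon × 1° lat. Centre is SW corner plus half of each.
latitude 45.500, longitude 129.000.

45.500, 129.000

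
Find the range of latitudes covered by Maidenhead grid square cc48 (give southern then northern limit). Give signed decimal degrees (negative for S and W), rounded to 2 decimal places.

-62.00, -61.00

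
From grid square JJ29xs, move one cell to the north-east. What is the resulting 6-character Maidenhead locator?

JJ39at

Longitude subsquare x = 23; +1 → 24, wraps to 0 = a, carry into square.
Longitude square 2; +1 → 3.
Latitude subsquare s = 18; +1 → 19 = t.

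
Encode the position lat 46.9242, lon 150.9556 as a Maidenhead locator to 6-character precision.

QN56lw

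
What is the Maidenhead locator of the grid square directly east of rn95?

Longitude square 9; +1 → 10, wraps to 0, carry into field.
Longitude field R = 17; +1 → 18, wraps to 0 = A, wrapping around the antimeridian.
The latitude characters are unchanged.

AN05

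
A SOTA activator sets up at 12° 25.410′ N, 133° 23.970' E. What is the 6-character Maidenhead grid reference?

PK62qk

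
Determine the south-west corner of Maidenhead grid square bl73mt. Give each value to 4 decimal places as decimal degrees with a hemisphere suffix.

23.7917° N, 145.0000° W

Field B=1, L=11: +1·20° lon, +11·10° lat → SW at lon -160°, lat 20°.
Square 7, 3: +7·2° lon, +3·1° lat → SW at lon -146°, lat 23°.
Subsquare m=12, t=19: +12·0.0833333° lon, +19·0.0416667° lat → SW at lon -145°, lat 23.7917°.
latitude 23.7917° N, longitude 145.0000° W.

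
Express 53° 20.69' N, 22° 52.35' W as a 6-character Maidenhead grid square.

HO83ni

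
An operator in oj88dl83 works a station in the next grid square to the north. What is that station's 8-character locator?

Latitude extended square 3; +1 → 4.
The longitude characters are unchanged.

OJ88dl84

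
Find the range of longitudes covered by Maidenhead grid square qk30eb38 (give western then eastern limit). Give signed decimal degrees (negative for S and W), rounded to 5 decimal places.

146.35833, 146.36667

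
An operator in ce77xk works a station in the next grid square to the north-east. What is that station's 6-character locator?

CE87al

Longitude subsquare x = 23; +1 → 24, wraps to 0 = a, carry into square.
Longitude square 7; +1 → 8.
Latitude subsquare k = 10; +1 → 11 = l.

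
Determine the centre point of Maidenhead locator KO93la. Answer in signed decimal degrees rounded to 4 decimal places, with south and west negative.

Field K=10, O=14: +10·20° lon, +14·10° lat → SW at lon 20°, lat 50°.
Square 9, 3: +9·2° lon, +3·1° lat → SW at lon 38°, lat 53°.
Subsquare l=11, a=0: +11·0.0833333° lon, +0·0.0416667° lat → SW at lon 38.9167°, lat 53°.
Cell spans 0.0833333° lon × 0.0416667° lat. Centre is SW corner plus half of each.
latitude 53.0208, longitude 38.9583.

53.0208, 38.9583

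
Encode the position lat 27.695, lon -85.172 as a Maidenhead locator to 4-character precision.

EL77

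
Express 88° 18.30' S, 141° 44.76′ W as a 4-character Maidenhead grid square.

Add 180° to longitude and 90° to latitude: 38.25, 1.69.
Field: 38.25/20 → 1 → B, 1.69/10 → 0 → A; chars BA.
Square: 18.25/2 → 9, 1.69/1 → 1; chars 91.

BA91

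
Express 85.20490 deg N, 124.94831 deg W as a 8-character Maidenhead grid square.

CR75me69

Shift to the Maidenhead origin (180°W, 90°S): lon 55.05169, lat 175.20490.
Field: 55.05169/20 → 2 → C, 175.20490/10 → 17 → R; chars CR.
Square: 15.05169/2 → 7, 5.20490/1 → 5; chars 75.
Subsquare: 1.05169/0.0833333 → 12 → m, 0.20490/0.0416667 → 4 → e; chars me.
Extended square: 0.05169/0.00833333 → 6, 0.03823/0.00416667 → 9; chars 69.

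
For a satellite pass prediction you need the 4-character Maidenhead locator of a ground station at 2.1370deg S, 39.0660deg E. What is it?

Add 180° to longitude and 90° to latitude: 219.07, 87.86.
Field (20°×10°, letters A–R): lon ⌊219.07/20⌋ = 10 → K; lat ⌊87.86/10⌋ = 8 → I.
Square (2°×1°, digits 0–9): lon ⌊19.07/2⌋ = 9; lat ⌊7.86/1⌋ = 7.

KI97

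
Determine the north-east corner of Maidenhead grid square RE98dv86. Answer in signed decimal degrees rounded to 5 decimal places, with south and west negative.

-41.09583, 178.32500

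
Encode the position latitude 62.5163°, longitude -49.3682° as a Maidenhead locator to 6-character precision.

Add 180° to longitude and 90° to latitude: 130.6318, 152.5163.
Field: lon ⌊130.6318/20⌋ = 6 → G; lat ⌊152.5163/10⌋ = 15 → P.
Square: lon ⌊10.6318/2⌋ = 5; lat ⌊2.5163/1⌋ = 2.
Subsquare: lon ⌊0.6318/0.0833333⌋ = 7 → h; lat ⌊0.5163/0.0416667⌋ = 12 → m.

GP52hm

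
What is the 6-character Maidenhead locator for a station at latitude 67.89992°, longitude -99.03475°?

EP07lv

Add 180° to longitude and 90° to latitude: 80.9652, 157.8999.
Field: lon ⌊80.9652/20⌋ = 4 → E; lat ⌊157.8999/10⌋ = 15 → P.
Square: lon ⌊0.9652/2⌋ = 0; lat ⌊7.8999/1⌋ = 7.
Subsquare: lon ⌊0.9652/0.0833333⌋ = 11 → l; lat ⌊0.8999/0.0416667⌋ = 21 → v.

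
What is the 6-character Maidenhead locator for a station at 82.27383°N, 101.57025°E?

Offset from 180°W / 90°S: lon 281.5702°, lat 172.2738°.
Field: 281.5702/20 → 14 → O, 172.2738/10 → 17 → R; chars OR.
Square: 1.5702/2 → 0, 2.2738/1 → 2; chars 02.
Subsquare: 1.5702/0.0833333 → 18 → s, 0.2738/0.0416667 → 6 → g; chars sg.

OR02sg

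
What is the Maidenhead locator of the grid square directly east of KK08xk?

Longitude subsquare x = 23; +1 → 24, wraps to 0 = a, carry into square.
Longitude square 0; +1 → 1.
The latitude characters are unchanged.

KK18ak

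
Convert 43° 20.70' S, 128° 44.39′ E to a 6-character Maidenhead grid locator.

Add 180° to longitude and 90° to latitude: 308.7398, 46.6550.
Field: lon ⌊308.7398/20⌋ = 15 → P; lat ⌊46.6550/10⌋ = 4 → E.
Square: lon ⌊8.7398/2⌋ = 4; lat ⌊6.6550/1⌋ = 6.
Subsquare: lon ⌊0.7398/0.0833333⌋ = 8 → i; lat ⌊0.6550/0.0416667⌋ = 15 → p.

PE46ip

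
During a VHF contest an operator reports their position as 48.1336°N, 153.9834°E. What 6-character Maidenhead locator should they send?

Add 180° to longitude and 90° to latitude: 333.9834, 138.1336.
Field: 333.9834/20 → 16 → Q, 138.1336/10 → 13 → N; chars QN.
Square: 13.9834/2 → 6, 8.1336/1 → 8; chars 68.
Subsquare: 1.9834/0.0833333 → 23 → x, 0.1336/0.0416667 → 3 → d; chars xd.

QN68xd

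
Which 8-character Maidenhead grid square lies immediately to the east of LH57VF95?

Longitude extended square 9; +1 → 10, wraps to 0, carry into subsquare.
Longitude subsquare v = 21; +1 → 22 = w.
The latitude characters are unchanged.

LH57wf05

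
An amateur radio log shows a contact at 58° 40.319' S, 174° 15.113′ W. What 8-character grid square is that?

AD21uh98

Shift to the Maidenhead origin (180°W, 90°S): lon 5.74812, lat 31.32802.
Field: 5.74812/20 → 0 → A, 31.32802/10 → 3 → D; chars AD.
Square: 5.74812/2 → 2, 1.32802/1 → 1; chars 21.
Subsquare: 1.74812/0.0833333 → 20 → u, 0.32802/0.0416667 → 7 → h; chars uh.
Extended square: 0.08145/0.00833333 → 9, 0.03635/0.00416667 → 8; chars 98.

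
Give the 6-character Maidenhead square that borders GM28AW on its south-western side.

GM18xv

Longitude subsquare a = 0; −1 → -1, wraps to 23 = x, carry into square.
Longitude square 2; −1 → 1.
Latitude subsquare w = 22; −1 → 21 = v.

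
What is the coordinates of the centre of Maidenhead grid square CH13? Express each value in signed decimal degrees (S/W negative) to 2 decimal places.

-16.50, -137.00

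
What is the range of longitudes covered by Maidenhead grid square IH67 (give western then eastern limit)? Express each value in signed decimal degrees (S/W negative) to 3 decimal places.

-8.000, -6.000

Field I=8, H=7: +8·20° lon, +7·10° lat → SW at lon -20°, lat -20°.
Square 6, 7: +6·2° lon, +7·1° lat → SW at lon -8°, lat -13°.
Cell spans 2° lon × 1° lat.
west -8.000, east -6.000.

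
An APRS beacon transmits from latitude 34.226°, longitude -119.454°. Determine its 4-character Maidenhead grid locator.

DM04

Offset from 180°W / 90°S: lon 60.55°, lat 124.23°.
Field (20°×10°, letters A–R): 60.55/20 → 3 → D, 124.23/10 → 12 → M; chars DM.
Square (2°×1°, digits 0–9): 0.55/2 → 0, 4.23/1 → 4; chars 04.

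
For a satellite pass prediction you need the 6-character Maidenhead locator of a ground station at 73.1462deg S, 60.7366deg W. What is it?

Add 180° to longitude and 90° to latitude: 119.2634, 16.8538.
Field: lon ⌊119.2634/20⌋ = 5 → F; lat ⌊16.8538/10⌋ = 1 → B.
Square: lon ⌊19.2634/2⌋ = 9; lat ⌊6.8538/1⌋ = 6.
Subsquare: lon ⌊1.2634/0.0833333⌋ = 15 → p; lat ⌊0.8538/0.0416667⌋ = 20 → u.

FB96pu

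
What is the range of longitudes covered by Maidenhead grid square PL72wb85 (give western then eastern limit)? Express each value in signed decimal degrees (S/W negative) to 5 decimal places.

135.90000, 135.90833

Field P=15, L=11: +15·20° lon, +11·10° lat → SW at lon 120°, lat 20°.
Square 7, 2: +7·2° lon, +2·1° lat → SW at lon 134°, lat 22°.
Subsquare w=22, b=1: +22·0.0833333° lon, +1·0.0416667° lat → SW at lon 135.833°, lat 22.0417°.
Extended square 8, 5: +8·0.00833333° lon, +5·0.00416667° lat → SW at lon 135.9°, lat 22.0625°.
Cell spans 0.00833333° lon × 0.00416667° lat.
west 135.90000, east 135.90833.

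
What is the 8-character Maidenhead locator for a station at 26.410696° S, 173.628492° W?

AG33eo41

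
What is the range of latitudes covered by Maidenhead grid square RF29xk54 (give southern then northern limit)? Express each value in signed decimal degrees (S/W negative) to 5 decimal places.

Field R=17, F=5: +17·20° lon, +5·10° lat → SW at lon 160°, lat -40°.
Square 2, 9: +2·2° lon, +9·1° lat → SW at lon 164°, lat -31°.
Subsquare x=23, k=10: +23·0.0833333° lon, +10·0.0416667° lat → SW at lon 165.917°, lat -30.5833°.
Extended square 5, 4: +5·0.00833333° lon, +4·0.00416667° lat → SW at lon 165.958°, lat -30.5667°.
Cell spans 0.00833333° lon × 0.00416667° lat.
south -30.56667, north -30.56250.

-30.56667, -30.56250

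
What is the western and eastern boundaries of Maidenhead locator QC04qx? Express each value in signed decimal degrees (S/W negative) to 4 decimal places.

Field Q=16, C=2: +16·20° lon, +2·10° lat → SW at lon 140°, lat -70°.
Square 0, 4: +0·2° lon, +4·1° lat → SW at lon 140°, lat -66°.
Subsquare q=16, x=23: +16·0.0833333° lon, +23·0.0416667° lat → SW at lon 141.333°, lat -65.0417°.
Cell spans 0.0833333° lon × 0.0416667° lat.
west 141.3333, east 141.4167.

141.3333, 141.4167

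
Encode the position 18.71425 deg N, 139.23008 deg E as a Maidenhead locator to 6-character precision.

PK98or

Shift to the Maidenhead origin (180°W, 90°S): lon 319.2301, lat 108.7142.
Field: lon ⌊319.2301/20⌋ = 15 → P; lat ⌊108.7142/10⌋ = 10 → K.
Square: lon ⌊19.2301/2⌋ = 9; lat ⌊8.7142/1⌋ = 8.
Subsquare: lon ⌊1.2301/0.0833333⌋ = 14 → o; lat ⌊0.7142/0.0416667⌋ = 17 → r.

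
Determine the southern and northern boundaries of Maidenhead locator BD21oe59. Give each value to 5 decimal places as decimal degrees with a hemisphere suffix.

58.79583° S, 58.79167° S

Field B=1, D=3: +1·20° lon, +3·10° lat → SW at lon -160°, lat -60°.
Square 2, 1: +2·2° lon, +1·1° lat → SW at lon -156°, lat -59°.
Subsquare o=14, e=4: +14·0.0833333° lon, +4·0.0416667° lat → SW at lon -154.833°, lat -58.8333°.
Extended square 5, 9: +5·0.00833333° lon, +9·0.00416667° lat → SW at lon -154.792°, lat -58.7958°.
Cell spans 0.00833333° lon × 0.00416667° lat.
south 58.79583° S, north 58.79167° S.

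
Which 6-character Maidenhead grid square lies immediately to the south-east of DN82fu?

Longitude subsquare f = 5; +1 → 6 = g.
Latitude subsquare u = 20; −1 → 19 = t.

DN82gt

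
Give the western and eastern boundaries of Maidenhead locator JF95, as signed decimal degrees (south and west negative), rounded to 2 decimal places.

Field J=9, F=5: +9·20° lon, +5·10° lat → SW at lon 0°, lat -40°.
Square 9, 5: +9·2° lon, +5·1° lat → SW at lon 18°, lat -35°.
Cell spans 2° lon × 1° lat.
west 18.00, east 20.00.

18.00, 20.00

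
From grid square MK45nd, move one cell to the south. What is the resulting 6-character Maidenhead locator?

MK45nc

Latitude subsquare d = 3; −1 → 2 = c.
The longitude characters are unchanged.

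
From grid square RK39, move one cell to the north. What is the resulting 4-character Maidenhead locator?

RL30

Latitude square 9; +1 → 10, wraps to 0, carry into field.
Latitude field K = 10; +1 → 11 = L.
The longitude characters are unchanged.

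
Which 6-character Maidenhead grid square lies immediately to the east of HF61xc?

Longitude subsquare x = 23; +1 → 24, wraps to 0 = a, carry into square.
Longitude square 6; +1 → 7.
The latitude characters are unchanged.

HF71ac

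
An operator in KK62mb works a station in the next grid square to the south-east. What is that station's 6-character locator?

Longitude subsquare m = 12; +1 → 13 = n.
Latitude subsquare b = 1; −1 → 0 = a.

KK62na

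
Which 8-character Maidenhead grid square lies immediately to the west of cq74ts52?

CQ74ts42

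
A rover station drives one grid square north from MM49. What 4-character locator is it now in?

MN40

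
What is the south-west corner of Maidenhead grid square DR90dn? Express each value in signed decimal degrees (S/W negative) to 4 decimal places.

Field D=3, R=17: +3·20° lon, +17·10° lat → SW at lon -120°, lat 80°.
Square 9, 0: +9·2° lon, +0·1° lat → SW at lon -102°, lat 80°.
Subsquare d=3, n=13: +3·0.0833333° lon, +13·0.0416667° lat → SW at lon -101.75°, lat 80.5417°.
latitude 80.5417, longitude -101.7500.

80.5417, -101.7500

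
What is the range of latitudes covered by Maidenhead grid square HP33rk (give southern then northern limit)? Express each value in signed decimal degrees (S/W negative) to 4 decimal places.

Field H=7, P=15: +7·20° lon, +15·10° lat → SW at lon -40°, lat 60°.
Square 3, 3: +3·2° lon, +3·1° lat → SW at lon -34°, lat 63°.
Subsquare r=17, k=10: +17·0.0833333° lon, +10·0.0416667° lat → SW at lon -32.5833°, lat 63.4167°.
Cell spans 0.0833333° lon × 0.0416667° lat.
south 63.4167, north 63.4583.

63.4167, 63.4583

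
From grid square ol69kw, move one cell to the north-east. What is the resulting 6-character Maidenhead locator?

Longitude subsquare k = 10; +1 → 11 = l.
Latitude subsquare w = 22; +1 → 23 = x.

OL69lx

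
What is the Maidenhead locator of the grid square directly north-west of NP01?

Longitude square 0; −1 → -1, wraps to 9, carry into field.
Longitude field N = 13; −1 → 12 = M.
Latitude square 1; +1 → 2.

MP92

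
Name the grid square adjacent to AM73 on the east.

Longitude square 7; +1 → 8.
The latitude characters are unchanged.

AM83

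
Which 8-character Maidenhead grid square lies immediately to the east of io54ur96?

Longitude extended square 9; +1 → 10, wraps to 0, carry into subsquare.
Longitude subsquare u = 20; +1 → 21 = v.
The latitude characters are unchanged.

IO54vr06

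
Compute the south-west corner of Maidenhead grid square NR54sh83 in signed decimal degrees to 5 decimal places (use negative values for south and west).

84.30417, 91.56667

Field N=13, R=17: +13·20° lon, +17·10° lat → SW at lon 80°, lat 80°.
Square 5, 4: +5·2° lon, +4·1° lat → SW at lon 90°, lat 84°.
Subsquare s=18, h=7: +18·0.0833333° lon, +7·0.0416667° lat → SW at lon 91.5°, lat 84.2917°.
Extended square 8, 3: +8·0.00833333° lon, +3·0.00416667° lat → SW at lon 91.5667°, lat 84.3042°.
latitude 84.30417, longitude 91.56667.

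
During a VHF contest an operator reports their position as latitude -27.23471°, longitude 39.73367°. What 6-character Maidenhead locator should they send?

KG92us

Offset from 180°W / 90°S: lon 219.7337°, lat 62.7653°.
Field: 219.7337/20 → 10 → K, 62.7653/10 → 6 → G; chars KG.
Square: 19.7337/2 → 9, 2.7653/1 → 2; chars 92.
Subsquare: 1.7337/0.0833333 → 20 → u, 0.7653/0.0416667 → 18 → s; chars us.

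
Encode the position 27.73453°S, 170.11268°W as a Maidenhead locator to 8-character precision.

AG42wg63

Add 180° to longitude and 90° to latitude: 9.88732, 62.26547.
Field: lon ⌊9.88732/20⌋ = 0 → A; lat ⌊62.26547/10⌋ = 6 → G.
Square: lon ⌊9.88732/2⌋ = 4; lat ⌊2.26547/1⌋ = 2.
Subsquare: lon ⌊1.88732/0.0833333⌋ = 22 → w; lat ⌊0.26547/0.0416667⌋ = 6 → g.
Extended square: lon ⌊0.05399/0.00833333⌋ = 6; lat ⌊0.01547/0.00416667⌋ = 3.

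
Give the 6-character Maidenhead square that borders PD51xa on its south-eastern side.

Longitude subsquare x = 23; +1 → 24, wraps to 0 = a, carry into square.
Longitude square 5; +1 → 6.
Latitude subsquare a = 0; −1 → -1, wraps to 23 = x, carry into square.
Latitude square 1; −1 → 0.

PD60ax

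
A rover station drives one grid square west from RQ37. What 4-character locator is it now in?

RQ27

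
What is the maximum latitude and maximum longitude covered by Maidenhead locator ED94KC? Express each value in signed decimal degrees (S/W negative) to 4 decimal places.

-55.8750, -81.0833

Field E=4, D=3: +4·20° lon, +3·10° lat → SW at lon -100°, lat -60°.
Square 9, 4: +9·2° lon, +4·1° lat → SW at lon -82°, lat -56°.
Subsquare k=10, c=2: +10·0.0833333° lon, +2·0.0416667° lat → SW at lon -81.1667°, lat -55.9167°.
Cell spans 0.0833333° lon × 0.0416667° lat. NE corner is SW corner plus one full cell.
latitude -55.8750, longitude -81.0833.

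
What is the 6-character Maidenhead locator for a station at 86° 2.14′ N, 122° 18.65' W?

Offset from 180°W / 90°S: lon 57.6892°, lat 176.0357°.
Field: lon ⌊57.6892/20⌋ = 2 → C; lat ⌊176.0357/10⌋ = 17 → R.
Square: lon ⌊17.6892/2⌋ = 8; lat ⌊6.0357/1⌋ = 6.
Subsquare: lon ⌊1.6892/0.0833333⌋ = 20 → u; lat ⌊0.0357/0.0416667⌋ = 0 → a.

CR86ua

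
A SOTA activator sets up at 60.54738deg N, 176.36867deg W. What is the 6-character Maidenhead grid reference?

AP10tn

Offset from 180°W / 90°S: lon 3.6313°, lat 150.5474°.
Field: 3.6313/20 → 0 → A, 150.5474/10 → 15 → P; chars AP.
Square: 3.6313/2 → 1, 0.5474/1 → 0; chars 10.
Subsquare: 1.6313/0.0833333 → 19 → t, 0.5474/0.0416667 → 13 → n; chars tn.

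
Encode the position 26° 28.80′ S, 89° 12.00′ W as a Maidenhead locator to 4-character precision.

EG53

Offset from 180°W / 90°S: lon 90.80°, lat 63.52°.
Field: lon ⌊90.80/20⌋ = 4 → E; lat ⌊63.52/10⌋ = 6 → G.
Square: lon ⌊10.80/2⌋ = 5; lat ⌊3.52/1⌋ = 3.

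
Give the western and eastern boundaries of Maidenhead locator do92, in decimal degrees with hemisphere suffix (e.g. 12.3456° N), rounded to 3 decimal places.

Field D=3, O=14: +3·20° lon, +14·10° lat → SW at lon -120°, lat 50°.
Square 9, 2: +9·2° lon, +2·1° lat → SW at lon -102°, lat 52°.
Cell spans 2° lon × 1° lat.
west 102.000° W, east 100.000° W.

102.000° W, 100.000° W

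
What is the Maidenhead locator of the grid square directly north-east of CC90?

Longitude square 9; +1 → 10, wraps to 0, carry into field.
Longitude field C = 2; +1 → 3 = D.
Latitude square 0; +1 → 1.

DC01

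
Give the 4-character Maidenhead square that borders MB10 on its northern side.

Latitude square 0; +1 → 1.
The longitude characters are unchanged.

MB11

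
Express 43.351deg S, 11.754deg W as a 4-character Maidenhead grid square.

IE46

Shift to the Maidenhead origin (180°W, 90°S): lon 168.25, lat 46.65.
Field (20°×10°, letters A–R): 168.25/20 → 8 → I, 46.65/10 → 4 → E; chars IE.
Square (2°×1°, digits 0–9): 8.25/2 → 4, 6.65/1 → 6; chars 46.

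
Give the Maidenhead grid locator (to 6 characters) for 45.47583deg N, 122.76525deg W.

Offset from 180°W / 90°S: lon 57.2348°, lat 135.4758°.
Field (20°×10°, letters A–R): lon ⌊57.2348/20⌋ = 2 → C; lat ⌊135.4758/10⌋ = 13 → N.
Square (2°×1°, digits 0–9): lon ⌊17.2348/2⌋ = 8; lat ⌊5.4758/1⌋ = 5.
Subsquare (5′×2.5′, letters a–x): lon ⌊1.2348/0.0833333⌋ = 14 → o; lat ⌊0.4758/0.0416667⌋ = 11 → l.

CN85ol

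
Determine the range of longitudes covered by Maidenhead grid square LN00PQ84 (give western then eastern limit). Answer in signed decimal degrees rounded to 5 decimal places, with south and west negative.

41.31667, 41.32500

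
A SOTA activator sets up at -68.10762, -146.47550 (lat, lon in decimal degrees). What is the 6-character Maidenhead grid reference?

Add 180° to longitude and 90° to latitude: 33.5245, 21.8924.
Field: lon ⌊33.5245/20⌋ = 1 → B; lat ⌊21.8924/10⌋ = 2 → C.
Square: lon ⌊13.5245/2⌋ = 6; lat ⌊1.8924/1⌋ = 1.
Subsquare: lon ⌊1.5245/0.0833333⌋ = 18 → s; lat ⌊0.8924/0.0416667⌋ = 21 → v.

BC61sv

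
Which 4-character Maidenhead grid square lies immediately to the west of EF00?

DF90

Longitude square 0; −1 → -1, wraps to 9, carry into field.
Longitude field E = 4; −1 → 3 = D.
The latitude characters are unchanged.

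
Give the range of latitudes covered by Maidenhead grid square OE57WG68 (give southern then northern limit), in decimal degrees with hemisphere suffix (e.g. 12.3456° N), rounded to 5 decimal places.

42.71667° S, 42.71250° S

Field O=14, E=4: +14·20° lon, +4·10° lat → SW at lon 100°, lat -50°.
Square 5, 7: +5·2° lon, +7·1° lat → SW at lon 110°, lat -43°.
Subsquare w=22, g=6: +22·0.0833333° lon, +6·0.0416667° lat → SW at lon 111.833°, lat -42.75°.
Extended square 6, 8: +6·0.00833333° lon, +8·0.00416667° lat → SW at lon 111.883°, lat -42.7167°.
Cell spans 0.00833333° lon × 0.00416667° lat.
south 42.71667° S, north 42.71250° S.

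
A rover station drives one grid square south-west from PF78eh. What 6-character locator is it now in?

PF78dg

Longitude subsquare e = 4; −1 → 3 = d.
Latitude subsquare h = 7; −1 → 6 = g.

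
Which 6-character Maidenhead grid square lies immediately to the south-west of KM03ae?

JM93xd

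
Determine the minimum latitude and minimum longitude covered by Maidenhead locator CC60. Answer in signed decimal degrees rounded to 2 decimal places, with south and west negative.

Field C=2, C=2: +2·20° lon, +2·10° lat → SW at lon -140°, lat -70°.
Square 6, 0: +6·2° lon, +0·1° lat → SW at lon -128°, lat -70°.
latitude -70.00, longitude -128.00.

-70.00, -128.00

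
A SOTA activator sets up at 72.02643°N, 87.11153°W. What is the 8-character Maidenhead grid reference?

Shift to the Maidenhead origin (180°W, 90°S): lon 92.88847, lat 162.02643.
Field: lon ⌊92.88847/20⌋ = 4 → E; lat ⌊162.02643/10⌋ = 16 → Q.
Square: lon ⌊12.88847/2⌋ = 6; lat ⌊2.02643/1⌋ = 2.
Subsquare: lon ⌊0.88847/0.0833333⌋ = 10 → k; lat ⌊0.02643/0.0416667⌋ = 0 → a.
Extended square: lon ⌊0.05514/0.00833333⌋ = 6; lat ⌊0.02643/0.00416667⌋ = 6.

EQ62ka66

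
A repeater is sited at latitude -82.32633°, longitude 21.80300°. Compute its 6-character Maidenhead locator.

KA07vq

Add 180° to longitude and 90° to latitude: 201.8030, 7.6737.
Field (20°×10°, letters A–R): 201.8030/20 → 10 → K, 7.6737/10 → 0 → A; chars KA.
Square (2°×1°, digits 0–9): 1.8030/2 → 0, 7.6737/1 → 7; chars 07.
Subsquare (5′×2.5′, letters a–x): 1.8030/0.0833333 → 21 → v, 0.6737/0.0416667 → 16 → q; chars vq.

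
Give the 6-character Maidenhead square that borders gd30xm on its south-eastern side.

Longitude subsquare x = 23; +1 → 24, wraps to 0 = a, carry into square.
Longitude square 3; +1 → 4.
Latitude subsquare m = 12; −1 → 11 = l.

GD40al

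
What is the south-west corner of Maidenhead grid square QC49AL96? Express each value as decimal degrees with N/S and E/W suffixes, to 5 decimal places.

Field Q=16, C=2: +16·20° lon, +2·10° lat → SW at lon 140°, lat -70°.
Square 4, 9: +4·2° lon, +9·1° lat → SW at lon 148°, lat -61°.
Subsquare a=0, l=11: +0·0.0833333° lon, +11·0.0416667° lat → SW at lon 148°, lat -60.5417°.
Extended square 9, 6: +9·0.00833333° lon, +6·0.00416667° lat → SW at lon 148.075°, lat -60.5167°.
latitude 60.51667° S, longitude 148.07500° E.

60.51667° S, 148.07500° E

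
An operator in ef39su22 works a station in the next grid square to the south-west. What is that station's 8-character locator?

EF39su11

Longitude extended square 2; −1 → 1.
Latitude extended square 2; −1 → 1.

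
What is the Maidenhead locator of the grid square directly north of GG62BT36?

Latitude extended square 6; +1 → 7.
The longitude characters are unchanged.

GG62bt37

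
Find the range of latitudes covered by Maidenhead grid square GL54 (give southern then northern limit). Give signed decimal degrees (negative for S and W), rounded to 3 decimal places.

24.000, 25.000

Field G=6, L=11: +6·20° lon, +11·10° lat → SW at lon -60°, lat 20°.
Square 5, 4: +5·2° lon, +4·1° lat → SW at lon -50°, lat 24°.
Cell spans 2° lon × 1° lat.
south 24.000, north 25.000.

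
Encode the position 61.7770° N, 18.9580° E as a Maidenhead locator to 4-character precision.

JP91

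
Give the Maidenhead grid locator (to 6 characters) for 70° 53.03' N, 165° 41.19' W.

Shift to the Maidenhead origin (180°W, 90°S): lon 14.3135, lat 160.8838.
Field (20°×10°, letters A–R): 14.3135/20 → 0 → A, 160.8838/10 → 16 → Q; chars AQ.
Square (2°×1°, digits 0–9): 14.3135/2 → 7, 0.8838/1 → 0; chars 70.
Subsquare (5′×2.5′, letters a–x): 0.3135/0.0833333 → 3 → d, 0.8838/0.0416667 → 21 → v; chars dv.

AQ70dv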